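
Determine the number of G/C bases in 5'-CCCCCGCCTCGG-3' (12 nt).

Scanning the sequence gives A=0, G=3, C=8, T=1.
G+C = 3 + 8 = 11

11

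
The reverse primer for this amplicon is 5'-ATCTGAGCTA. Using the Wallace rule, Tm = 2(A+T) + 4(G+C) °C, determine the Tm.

28°C

Scanning the sequence gives C=2, A=3, G=2, T=3.
So N_AT = 6 and N_GC = 4.
Tm = 4·4 + 2·6 = 16 + 12 = 28°C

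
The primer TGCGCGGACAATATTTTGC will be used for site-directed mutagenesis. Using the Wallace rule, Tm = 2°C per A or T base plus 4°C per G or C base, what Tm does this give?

56°C

Counting bases: T=6, C=4, G=5, A=4
A+T = 10, G+C = 9
Tm = 2(10) + 4(9) = 20 + 36 = 56°C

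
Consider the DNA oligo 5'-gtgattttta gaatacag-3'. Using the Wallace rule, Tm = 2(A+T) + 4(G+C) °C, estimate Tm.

46°C

G=4, A=6, C=1, T=7
A+T = 13, G+C = 5
Tm = 4·5 + 2·13 = 20 + 26 = 46°C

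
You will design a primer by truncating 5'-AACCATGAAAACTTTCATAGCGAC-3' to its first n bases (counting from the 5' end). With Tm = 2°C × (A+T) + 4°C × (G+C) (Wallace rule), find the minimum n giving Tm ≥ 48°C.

First 18 bases: AACCATGAAAACTTTCAT → Tm = 46°C (< 48°C)
First 19 bases: AACCATGAAAACTTTCATA → Tm = 48°C (≥ 48°C)
Since every base adds ≥2°C, Tm only increases with n, so the threshold is first crossed at n = 19.

n = 19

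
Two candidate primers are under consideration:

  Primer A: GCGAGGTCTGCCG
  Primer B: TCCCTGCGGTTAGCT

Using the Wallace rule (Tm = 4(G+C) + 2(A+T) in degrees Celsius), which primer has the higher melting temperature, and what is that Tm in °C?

Primer A: A+T=3, G+C=10 → Tm = 2(3)+4(10) = 46°C
Primer B: A+T=6, G+C=9 → Tm = 2(6)+4(9) = 48°C
46°C vs 48°C → primer B is higher.

Primer B, 48°C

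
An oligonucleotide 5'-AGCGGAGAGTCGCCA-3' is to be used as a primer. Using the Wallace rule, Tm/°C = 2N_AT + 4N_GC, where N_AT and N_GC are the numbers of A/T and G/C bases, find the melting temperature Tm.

G=6, A=4, T=1, C=4
AT pairs contribute 5, GC pairs contribute 10.
Tm = 2(5) + 4(10) = 10 + 40 = 50°C

50°C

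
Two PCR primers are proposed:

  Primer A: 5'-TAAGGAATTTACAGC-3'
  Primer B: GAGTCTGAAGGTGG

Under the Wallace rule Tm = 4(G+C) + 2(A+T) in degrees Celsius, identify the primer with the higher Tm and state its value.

Primer A: A+T=10, G+C=5 → Tm = 2(10)+4(5) = 40°C
Primer B: A+T=6, G+C=8 → Tm = 2(6)+4(8) = 44°C
40°C vs 44°C → primer B is higher.

Primer B, 44°C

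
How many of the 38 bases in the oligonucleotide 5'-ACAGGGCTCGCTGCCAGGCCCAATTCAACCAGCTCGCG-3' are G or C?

C=15, G=10, A=8, T=5
G+C = 10 + 15 = 25

25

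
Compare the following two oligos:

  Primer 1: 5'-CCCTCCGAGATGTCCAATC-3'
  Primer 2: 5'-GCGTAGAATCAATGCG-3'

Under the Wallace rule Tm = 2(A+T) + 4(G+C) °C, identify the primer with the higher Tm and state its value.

Primer 1: A+T=8, G+C=11 → Tm = 2(8)+4(11) = 60°C
Primer 2: A+T=8, G+C=8 → Tm = 2(8)+4(8) = 48°C
60°C vs 48°C → primer 1 is higher.

Primer 1, 60°C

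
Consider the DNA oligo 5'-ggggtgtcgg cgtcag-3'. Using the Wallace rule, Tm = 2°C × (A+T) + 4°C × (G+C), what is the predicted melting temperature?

56°C

T=3, A=1, C=3, G=9
A+T = 4, G+C = 12
Tm = 2(4) + 4(12) = 8 + 48 = 56°C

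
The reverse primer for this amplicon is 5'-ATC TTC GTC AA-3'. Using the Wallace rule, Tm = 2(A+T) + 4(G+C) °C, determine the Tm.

30°C

Scanning the sequence gives T=4, C=3, G=1, A=3.
AT pairs contribute 7, GC pairs contribute 4.
Tm = 2×7 + 4×4 = 30°C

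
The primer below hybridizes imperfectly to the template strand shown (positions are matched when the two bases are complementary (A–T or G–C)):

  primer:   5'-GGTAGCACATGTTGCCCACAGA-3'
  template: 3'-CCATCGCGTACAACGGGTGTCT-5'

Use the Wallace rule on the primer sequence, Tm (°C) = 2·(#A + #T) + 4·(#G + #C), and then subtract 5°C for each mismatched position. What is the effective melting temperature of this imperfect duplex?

Primer base counts: A=6, T=4, G=6, C=6 → A+T=10, G+C=12
Perfect-match Tm = 2(10) + 4(12) = 20 + 48 = 68°C
Mismatches (positions where the bases are not complementary): 1 (at position 7)
Effective Tm = 68 − 1×5 = 68 − 5 = 63°C

63°C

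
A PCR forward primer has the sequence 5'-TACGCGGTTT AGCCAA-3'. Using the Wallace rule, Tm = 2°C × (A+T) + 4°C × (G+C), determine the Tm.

48°C

Scanning the sequence gives C=4, T=4, G=4, A=4.
A+T = 8, G+C = 8
Tm = 2(8) + 4(8) = 16 + 32 = 48°C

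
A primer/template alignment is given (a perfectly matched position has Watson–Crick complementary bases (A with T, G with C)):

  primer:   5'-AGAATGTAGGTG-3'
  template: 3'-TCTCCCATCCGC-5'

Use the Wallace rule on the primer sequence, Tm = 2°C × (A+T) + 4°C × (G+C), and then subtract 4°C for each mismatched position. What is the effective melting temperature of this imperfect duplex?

Primer base counts: A=4, T=3, G=5, C=0 → A+T=7, G+C=5
Perfect-match Tm = 2(7) + 4(5) = 14 + 20 = 34°C
Mismatches (positions where the bases are not complementary): 3 (at positions 4, 5, 11)
Effective Tm = 34 − 3×4 = 34 − 12 = 22°C

22°C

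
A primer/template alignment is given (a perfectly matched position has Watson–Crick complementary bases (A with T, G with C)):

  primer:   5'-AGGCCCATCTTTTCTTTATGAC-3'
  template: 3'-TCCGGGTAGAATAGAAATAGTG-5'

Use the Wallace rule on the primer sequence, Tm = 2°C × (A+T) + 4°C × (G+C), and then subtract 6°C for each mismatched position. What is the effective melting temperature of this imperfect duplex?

Primer base counts: A=4, T=9, G=3, C=6 → A+T=13, G+C=9
Perfect-match Tm = 2(13) + 4(9) = 26 + 36 = 62°C
Mismatches (positions where the bases are not complementary): 2 (at positions 12, 20)
Effective Tm = 62 − 2×6 = 62 − 12 = 50°C

50°C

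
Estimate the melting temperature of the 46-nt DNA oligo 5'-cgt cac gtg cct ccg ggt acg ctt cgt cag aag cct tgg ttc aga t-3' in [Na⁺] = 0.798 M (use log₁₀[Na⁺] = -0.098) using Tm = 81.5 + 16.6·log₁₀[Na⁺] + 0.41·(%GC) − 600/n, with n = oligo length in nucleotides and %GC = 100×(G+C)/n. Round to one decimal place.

Length n = 46. C=14, G=13, A=7, T=12
G+C = 27, so %GC = 27/46 × 100 = 58.696%
Salt term: 16.6 × (-0.098) = -1.627
GC term: 0.41 × 58.696 = 24.065; length term: −600/46 = −13.043
Tm = 81.5 + (-1.627) + 24.065 − 13.043 = 90.895 → 90.9°C

90.9°C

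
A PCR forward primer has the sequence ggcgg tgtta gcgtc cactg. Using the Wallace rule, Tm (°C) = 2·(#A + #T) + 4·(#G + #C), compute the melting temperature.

66°C

Counting bases: C=5, G=8, A=2, T=5
So N_AT = 7 and N_GC = 13.
Tm = 4·13 + 2·7 = 52 + 14 = 66°C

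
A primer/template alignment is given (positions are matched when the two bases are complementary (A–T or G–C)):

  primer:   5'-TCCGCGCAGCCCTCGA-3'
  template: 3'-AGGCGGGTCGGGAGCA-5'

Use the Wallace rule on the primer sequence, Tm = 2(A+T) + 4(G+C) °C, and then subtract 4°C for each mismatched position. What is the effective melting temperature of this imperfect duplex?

Primer base counts: A=2, T=2, G=4, C=8 → A+T=4, G+C=12
Perfect-match Tm = 2(4) + 4(12) = 8 + 48 = 56°C
Mismatches (positions where the bases are not complementary): 2 (at positions 6, 16)
Effective Tm = 56 − 2×4 = 56 − 8 = 48°C

48°C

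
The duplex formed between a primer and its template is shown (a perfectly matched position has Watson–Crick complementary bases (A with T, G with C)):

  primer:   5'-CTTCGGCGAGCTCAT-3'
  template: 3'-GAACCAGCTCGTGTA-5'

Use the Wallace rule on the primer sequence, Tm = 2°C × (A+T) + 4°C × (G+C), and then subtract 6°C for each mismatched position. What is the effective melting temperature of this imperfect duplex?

30°C

Primer base counts: A=2, T=4, G=4, C=5 → A+T=6, G+C=9
Perfect-match Tm = 2(6) + 4(9) = 12 + 36 = 48°C
Mismatches (positions where the bases are not complementary): 3 (at positions 4, 6, 12)
Effective Tm = 48 − 3×6 = 48 − 18 = 30°C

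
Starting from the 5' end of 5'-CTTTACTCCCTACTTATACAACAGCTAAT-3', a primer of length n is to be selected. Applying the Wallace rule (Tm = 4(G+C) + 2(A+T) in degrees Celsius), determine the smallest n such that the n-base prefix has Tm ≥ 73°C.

n = 27

First 26 bases: CTTTACTCCCTACTTATACAACAGCT → Tm = 72°C (< 73°C)
First 27 bases: CTTTACTCCCTACTTATACAACAGCTA → Tm = 74°C (≥ 73°C)
Each additional base adds 2°C (A/T) or 4°C (G/C), so Tm is non-decreasing in n; n = 27 is the first length to reach 73°C.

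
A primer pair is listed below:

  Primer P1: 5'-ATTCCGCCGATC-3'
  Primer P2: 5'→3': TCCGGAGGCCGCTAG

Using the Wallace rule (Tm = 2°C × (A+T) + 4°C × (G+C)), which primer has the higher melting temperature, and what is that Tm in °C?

Primer P1: A+T=5, G+C=7 → Tm = 2(5)+4(7) = 38°C
Primer P2: A+T=4, G+C=11 → Tm = 2(4)+4(11) = 52°C
38°C vs 52°C → primer P2 is higher.

Primer P2, 52°C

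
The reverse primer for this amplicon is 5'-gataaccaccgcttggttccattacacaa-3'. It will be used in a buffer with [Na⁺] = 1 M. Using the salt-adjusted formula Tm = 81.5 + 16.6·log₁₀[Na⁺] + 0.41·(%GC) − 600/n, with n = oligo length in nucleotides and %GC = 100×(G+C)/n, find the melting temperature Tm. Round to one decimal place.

Length n = 29. Scanning the sequence gives G=4, T=7, A=9, C=9.
G+C = 13, so %GC = 13/29 × 100 = 44.828%
Salt term: 16.6 × (0) = 0
GC term: 0.41 × 44.828 = 18.379; length term: −600/29 = −20.69
Tm = 81.5 + (0) + 18.379 − 20.69 = 79.189 → 79.2°C

79.2°C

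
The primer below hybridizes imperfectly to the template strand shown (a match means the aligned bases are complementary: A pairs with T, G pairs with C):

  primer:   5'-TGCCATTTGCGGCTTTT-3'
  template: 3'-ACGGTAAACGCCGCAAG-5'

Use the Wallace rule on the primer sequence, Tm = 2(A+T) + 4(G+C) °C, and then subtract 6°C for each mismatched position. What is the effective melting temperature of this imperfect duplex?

38°C

Primer base counts: A=1, T=8, G=4, C=4 → A+T=9, G+C=8
Perfect-match Tm = 2(9) + 4(8) = 18 + 32 = 50°C
Mismatches (positions where the bases are not complementary): 2 (at positions 14, 17)
Effective Tm = 50 − 2×6 = 50 − 12 = 38°C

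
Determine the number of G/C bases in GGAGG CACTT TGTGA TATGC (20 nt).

10

Base counts: C=3, G=7, A=4, T=6
Total G or C: 7 + 3 = 10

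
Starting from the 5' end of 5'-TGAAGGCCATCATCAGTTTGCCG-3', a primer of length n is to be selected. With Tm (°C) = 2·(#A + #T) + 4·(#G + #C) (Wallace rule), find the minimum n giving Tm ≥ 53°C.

n = 19

First 18 bases: TGAAGGCCATCATCAGTT → Tm = 52°C (< 53°C)
First 19 bases: TGAAGGCCATCATCAGTTT → Tm = 54°C (≥ 53°C)
Each additional base adds 2°C (A/T) or 4°C (G/C), so Tm is non-decreasing in n; n = 19 is the first length to reach 53°C.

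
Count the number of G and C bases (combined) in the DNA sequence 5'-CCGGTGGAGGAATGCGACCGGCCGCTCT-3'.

G=11, T=4, A=4, C=9
G+C = 11 + 9 = 20

20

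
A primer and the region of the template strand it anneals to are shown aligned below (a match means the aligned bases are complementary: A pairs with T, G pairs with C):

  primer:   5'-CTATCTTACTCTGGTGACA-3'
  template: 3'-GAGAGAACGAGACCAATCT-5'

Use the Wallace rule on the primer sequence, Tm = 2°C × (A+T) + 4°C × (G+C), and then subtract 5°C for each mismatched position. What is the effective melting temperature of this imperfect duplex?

Primer base counts: A=4, T=7, G=3, C=5 → A+T=11, G+C=8
Perfect-match Tm = 2(11) + 4(8) = 22 + 32 = 54°C
Mismatches (positions where the bases are not complementary): 4 (at positions 3, 8, 16, 18)
Effective Tm = 54 − 4×5 = 54 − 20 = 34°C

34°C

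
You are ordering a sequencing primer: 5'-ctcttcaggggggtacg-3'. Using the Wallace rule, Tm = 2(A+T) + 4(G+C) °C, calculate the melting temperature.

Scanning the sequence gives T=4, G=7, A=2, C=4.
AT pairs contribute 6, GC pairs contribute 11.
Tm = 2(6) + 4(11) = 12 + 44 = 56°C

56°C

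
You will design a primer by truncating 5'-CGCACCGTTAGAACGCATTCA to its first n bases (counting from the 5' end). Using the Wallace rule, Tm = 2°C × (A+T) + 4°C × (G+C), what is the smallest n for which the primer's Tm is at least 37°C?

n = 12

First 11 bases: CGCACCGTTAG → Tm = 36°C (< 37°C)
First 12 bases: CGCACCGTTAGA → Tm = 38°C (≥ 37°C)
Since every base adds ≥2°C, Tm only increases with n, so the threshold is first crossed at n = 12.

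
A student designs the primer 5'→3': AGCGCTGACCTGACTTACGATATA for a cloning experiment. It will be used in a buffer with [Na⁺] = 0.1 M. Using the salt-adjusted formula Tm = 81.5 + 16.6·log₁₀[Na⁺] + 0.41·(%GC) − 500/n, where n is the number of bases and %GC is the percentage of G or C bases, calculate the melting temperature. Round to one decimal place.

Length n = 24. Base counts: A=7, T=6, G=5, C=6
G+C = 11, so %GC = 11/24 × 100 = 45.833%
Salt term: 16.6 × (-1) = -16.6
GC term: 0.41 × 45.833 = 18.792; length term: −500/24 = −20.833
Tm = 81.5 + (-16.6) + 18.792 − 20.833 = 62.859 → 62.9°C

62.9°C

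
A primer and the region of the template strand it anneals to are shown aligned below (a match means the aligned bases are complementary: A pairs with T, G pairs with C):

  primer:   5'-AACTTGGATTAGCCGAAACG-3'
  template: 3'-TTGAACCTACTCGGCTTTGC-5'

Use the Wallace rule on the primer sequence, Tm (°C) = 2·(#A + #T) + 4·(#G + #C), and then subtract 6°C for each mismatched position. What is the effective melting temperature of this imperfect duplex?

52°C

Primer base counts: A=7, T=4, G=5, C=4 → A+T=11, G+C=9
Perfect-match Tm = 2(11) + 4(9) = 22 + 36 = 58°C
Mismatches (positions where the bases are not complementary): 1 (at position 10)
Effective Tm = 58 − 1×6 = 58 − 6 = 52°C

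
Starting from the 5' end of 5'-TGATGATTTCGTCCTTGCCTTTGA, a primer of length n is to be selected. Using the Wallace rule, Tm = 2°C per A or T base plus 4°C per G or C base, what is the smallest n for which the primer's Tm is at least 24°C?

n = 10

First 9 bases: TGATGATTT → Tm = 22°C (< 24°C)
First 10 bases: TGATGATTTC → Tm = 26°C (≥ 24°C)
Since every base adds ≥2°C, Tm only increases with n, so the threshold is first crossed at n = 10.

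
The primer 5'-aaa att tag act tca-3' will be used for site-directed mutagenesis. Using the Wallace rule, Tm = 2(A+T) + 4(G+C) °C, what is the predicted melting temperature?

Scanning the sequence gives C=2, T=5, A=7, G=1.
So N_AT = 12 and N_GC = 3.
Tm = 4·3 + 2·12 = 12 + 24 = 36°C

36°C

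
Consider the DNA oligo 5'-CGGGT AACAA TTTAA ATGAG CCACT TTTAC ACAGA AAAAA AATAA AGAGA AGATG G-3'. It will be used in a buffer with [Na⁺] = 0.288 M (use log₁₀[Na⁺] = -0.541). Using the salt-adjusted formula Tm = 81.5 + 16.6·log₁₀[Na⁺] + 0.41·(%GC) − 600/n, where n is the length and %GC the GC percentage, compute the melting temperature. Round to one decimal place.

75.0°C

Length n = 56. Counting bases: T=11, G=11, C=7, A=27
G+C = 18, so %GC = 18/56 × 100 = 32.143%
Salt term: 16.6 × (-0.541) = -8.981
GC term: 0.41 × 32.143 = 13.179; length term: −600/56 = −10.714
Tm = 81.5 + (-8.981) + 13.179 − 10.714 = 74.984 → 75.0°C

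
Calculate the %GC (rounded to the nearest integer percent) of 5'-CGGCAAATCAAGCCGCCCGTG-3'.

A=5, C=8, G=6, T=2
G+C = 6 + 8 = 14 out of 21 bases
%GC = 14/21 × 100 = 66.67% ≈ 67%

67%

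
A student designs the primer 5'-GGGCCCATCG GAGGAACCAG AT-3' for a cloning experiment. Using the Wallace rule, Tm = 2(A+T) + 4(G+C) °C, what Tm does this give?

Scanning the sequence gives C=6, A=6, T=2, G=8.
A+T = 8, G+C = 14
Tm = 4·14 + 2·8 = 56 + 16 = 72°C

72°C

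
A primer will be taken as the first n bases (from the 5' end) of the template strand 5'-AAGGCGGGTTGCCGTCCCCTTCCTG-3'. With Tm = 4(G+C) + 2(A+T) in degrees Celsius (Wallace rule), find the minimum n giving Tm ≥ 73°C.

First 21 bases: AAGGCGGGTTGCCGTCCCCTT → Tm = 70°C (< 73°C)
First 22 bases: AAGGCGGGTTGCCGTCCCCTTC → Tm = 74°C (≥ 73°C)
Since every base adds ≥2°C, Tm only increases with n, so the threshold is first crossed at n = 22.

n = 22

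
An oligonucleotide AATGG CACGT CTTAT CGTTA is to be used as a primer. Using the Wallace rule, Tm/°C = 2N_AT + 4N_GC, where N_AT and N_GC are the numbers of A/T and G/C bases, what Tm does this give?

Base counts: G=4, T=7, C=4, A=5
So N_AT = 12 and N_GC = 8.
Tm = 4·8 + 2·12 = 32 + 24 = 56°C

56°C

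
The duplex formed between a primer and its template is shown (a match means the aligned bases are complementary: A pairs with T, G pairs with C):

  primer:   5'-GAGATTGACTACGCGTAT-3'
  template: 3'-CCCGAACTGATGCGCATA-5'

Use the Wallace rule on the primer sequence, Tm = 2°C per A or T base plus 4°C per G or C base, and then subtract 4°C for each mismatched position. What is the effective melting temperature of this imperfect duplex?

Primer base counts: A=5, T=5, G=5, C=3 → A+T=10, G+C=8
Perfect-match Tm = 2(10) + 4(8) = 20 + 32 = 52°C
Mismatches (positions where the bases are not complementary): 2 (at positions 2, 4)
Effective Tm = 52 − 2×4 = 52 − 8 = 44°C

44°C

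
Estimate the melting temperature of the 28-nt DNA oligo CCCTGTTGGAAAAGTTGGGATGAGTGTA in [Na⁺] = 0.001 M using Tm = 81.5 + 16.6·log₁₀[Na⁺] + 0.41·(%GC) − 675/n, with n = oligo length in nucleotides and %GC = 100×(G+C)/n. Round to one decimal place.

Length n = 28. Base counts: G=10, A=7, T=8, C=3
G+C = 13, so %GC = 13/28 × 100 = 46.429%
Salt term: 16.6 × (-3) = -49.8
GC term: 0.41 × 46.429 = 19.036; length term: −675/28 = −24.107
Tm = 81.5 + (-49.8) + 19.036 − 24.107 = 26.629 → 26.6°C

26.6°C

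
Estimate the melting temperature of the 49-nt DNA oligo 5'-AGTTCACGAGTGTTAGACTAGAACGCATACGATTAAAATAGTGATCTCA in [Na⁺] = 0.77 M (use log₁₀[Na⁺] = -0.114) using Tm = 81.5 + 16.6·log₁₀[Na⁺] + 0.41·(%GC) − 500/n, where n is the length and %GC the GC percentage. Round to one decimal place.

84.5°C

Length n = 49. G=10, C=8, T=13, A=18
G+C = 18, so %GC = 18/49 × 100 = 36.735%
Salt term: 16.6 × (-0.114) = -1.892
GC term: 0.41 × 36.735 = 15.061; length term: −500/49 = −10.204
Tm = 81.5 + (-1.892) + 15.061 − 10.204 = 84.465 → 84.5°C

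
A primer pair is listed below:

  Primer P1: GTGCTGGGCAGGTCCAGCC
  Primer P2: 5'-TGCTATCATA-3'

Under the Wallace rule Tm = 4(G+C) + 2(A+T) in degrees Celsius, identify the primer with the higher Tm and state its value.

Primer P1: A+T=5, G+C=14 → Tm = 2(5)+4(14) = 66°C
Primer P2: A+T=7, G+C=3 → Tm = 2(7)+4(3) = 26°C
66°C vs 26°C → primer P1 is higher.

Primer P1, 66°C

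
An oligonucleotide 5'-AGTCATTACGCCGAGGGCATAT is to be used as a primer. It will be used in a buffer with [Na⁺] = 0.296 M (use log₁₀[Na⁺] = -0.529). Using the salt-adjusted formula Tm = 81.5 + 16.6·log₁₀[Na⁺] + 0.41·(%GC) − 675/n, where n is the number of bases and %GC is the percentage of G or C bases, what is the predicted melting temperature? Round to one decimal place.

Length n = 22. Base counts: G=6, T=5, C=5, A=6
G+C = 11, so %GC = 11/22 × 100 = 50%
Salt term: 16.6 × (-0.529) = -8.781
GC term: 0.41 × 50 = 20.5; length term: −675/22 = −30.682
Tm = 81.5 + (-8.781) + 20.5 − 30.682 = 62.537 → 62.5°C

62.5°C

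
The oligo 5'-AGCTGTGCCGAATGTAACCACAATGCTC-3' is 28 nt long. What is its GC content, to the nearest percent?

50%

T=6, G=6, C=8, A=8
G+C = 6 + 8 = 14 out of 28 bases
%GC = 14/28 × 100 = 50% ≈ 50%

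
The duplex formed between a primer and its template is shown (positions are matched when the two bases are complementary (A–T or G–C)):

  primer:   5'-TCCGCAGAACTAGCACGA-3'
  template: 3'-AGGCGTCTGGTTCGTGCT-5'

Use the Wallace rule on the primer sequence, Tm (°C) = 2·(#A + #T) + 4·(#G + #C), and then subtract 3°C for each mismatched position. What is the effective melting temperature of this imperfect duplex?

Primer base counts: A=6, T=2, G=4, C=6 → A+T=8, G+C=10
Perfect-match Tm = 2(8) + 4(10) = 16 + 40 = 56°C
Mismatches (positions where the bases are not complementary): 2 (at positions 9, 11)
Effective Tm = 56 − 2×3 = 56 − 6 = 50°C

50°C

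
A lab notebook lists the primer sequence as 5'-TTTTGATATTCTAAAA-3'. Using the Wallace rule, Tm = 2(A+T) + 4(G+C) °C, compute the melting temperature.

36°C

Scanning the sequence gives C=1, T=8, G=1, A=6.
A+T = 14, G+C = 2
Tm = 2(14) + 4(2) = 28 + 8 = 36°C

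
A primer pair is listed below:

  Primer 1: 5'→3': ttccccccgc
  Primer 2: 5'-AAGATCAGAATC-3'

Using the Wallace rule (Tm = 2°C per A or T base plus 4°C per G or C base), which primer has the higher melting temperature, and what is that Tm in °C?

Primer 1, 36°C

Primer 1: A+T=2, G+C=8 → Tm = 2(2)+4(8) = 36°C
Primer 2: A+T=8, G+C=4 → Tm = 2(8)+4(4) = 32°C
36°C vs 32°C → primer 1 is higher.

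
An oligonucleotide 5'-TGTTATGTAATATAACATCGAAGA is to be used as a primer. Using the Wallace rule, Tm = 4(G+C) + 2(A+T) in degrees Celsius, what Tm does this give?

Scanning the sequence gives G=4, C=2, A=10, T=8.
So N_AT = 18 and N_GC = 6.
Tm = 2(18) + 4(6) = 36 + 24 = 60°C

60°C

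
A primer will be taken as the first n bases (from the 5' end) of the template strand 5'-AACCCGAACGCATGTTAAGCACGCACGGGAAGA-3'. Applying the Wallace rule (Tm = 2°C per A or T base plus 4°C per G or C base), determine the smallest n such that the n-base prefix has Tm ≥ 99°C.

n = 32

First 31 bases: AACCCGAACGCATGTTAAGCACGCACGGGAA → Tm = 96°C (< 99°C)
First 32 bases: AACCCGAACGCATGTTAAGCACGCACGGGAAG → Tm = 100°C (≥ 99°C)
Each additional base adds 2°C (A/T) or 4°C (G/C), so Tm is non-decreasing in n; n = 32 is the first length to reach 99°C.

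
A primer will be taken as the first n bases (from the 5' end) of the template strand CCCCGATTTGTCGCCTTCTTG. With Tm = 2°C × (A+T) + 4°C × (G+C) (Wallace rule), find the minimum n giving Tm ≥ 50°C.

n = 15

First 14 bases: CCCCGATTTGTCGC → Tm = 46°C (< 50°C)
First 15 bases: CCCCGATTTGTCGCC → Tm = 50°C (≥ 50°C)
Since every base adds ≥2°C, Tm only increases with n, so the threshold is first crossed at n = 15.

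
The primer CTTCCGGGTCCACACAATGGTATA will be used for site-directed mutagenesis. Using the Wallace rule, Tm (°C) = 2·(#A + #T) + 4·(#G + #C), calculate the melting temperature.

Base counts: T=6, C=7, A=6, G=5
AT pairs contribute 12, GC pairs contribute 12.
Tm = 4·12 + 2·12 = 48 + 24 = 72°C

72°C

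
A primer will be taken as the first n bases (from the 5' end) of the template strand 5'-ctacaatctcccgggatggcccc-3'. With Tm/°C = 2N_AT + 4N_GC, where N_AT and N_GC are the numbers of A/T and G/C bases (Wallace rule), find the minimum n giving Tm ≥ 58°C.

n = 19

First 18 bases: CTACAATCTCCCGGGATG → Tm = 56°C (< 58°C)
First 19 bases: CTACAATCTCCCGGGATGG → Tm = 60°C (≥ 58°C)
Since every base adds ≥2°C, Tm only increases with n, so the threshold is first crossed at n = 19.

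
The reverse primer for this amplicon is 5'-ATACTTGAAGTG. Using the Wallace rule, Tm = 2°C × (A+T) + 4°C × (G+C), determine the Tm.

T=4, A=4, C=1, G=3
So N_AT = 8 and N_GC = 4.
Tm = 4·4 + 2·8 = 16 + 16 = 32°C

32°C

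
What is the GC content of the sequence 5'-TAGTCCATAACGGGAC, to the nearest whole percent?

G=4, A=5, T=3, C=4
G+C = 4 + 4 = 8 out of 16 bases
%GC = 8/16 × 100 = 50% ≈ 50%

50%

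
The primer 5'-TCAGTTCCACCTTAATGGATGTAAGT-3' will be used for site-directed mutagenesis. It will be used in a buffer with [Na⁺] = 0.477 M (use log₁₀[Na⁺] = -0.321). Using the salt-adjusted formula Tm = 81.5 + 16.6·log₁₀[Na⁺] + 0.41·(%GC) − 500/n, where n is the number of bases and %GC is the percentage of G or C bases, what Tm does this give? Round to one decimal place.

Length n = 26. Scanning the sequence gives A=7, G=5, T=9, C=5.
G+C = 10, so %GC = 10/26 × 100 = 38.462%
Salt term: 16.6 × (-0.321) = -5.329
GC term: 0.41 × 38.462 = 15.769; length term: −500/26 = −19.231
Tm = 81.5 + (-5.329) + 15.769 − 19.231 = 72.709 → 72.7°C

72.7°C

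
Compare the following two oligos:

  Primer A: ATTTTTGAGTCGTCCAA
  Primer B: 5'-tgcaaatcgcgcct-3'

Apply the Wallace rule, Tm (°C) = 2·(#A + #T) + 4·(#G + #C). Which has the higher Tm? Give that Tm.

Primer A, 46°C

Primer A: A+T=11, G+C=6 → Tm = 2(11)+4(6) = 46°C
Primer B: A+T=6, G+C=8 → Tm = 2(6)+4(8) = 44°C
46°C vs 44°C → primer A is higher.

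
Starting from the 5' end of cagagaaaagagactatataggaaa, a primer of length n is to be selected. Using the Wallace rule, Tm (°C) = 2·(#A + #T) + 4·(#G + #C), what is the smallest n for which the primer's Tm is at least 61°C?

n = 23

First 22 bases: CAGAGAAAAGAGACTATATAGG → Tm = 60°C (< 61°C)
First 23 bases: CAGAGAAAAGAGACTATATAGGA → Tm = 62°C (≥ 61°C)
Each additional base adds 2°C (A/T) or 4°C (G/C), so Tm is non-decreasing in n; n = 23 is the first length to reach 61°C.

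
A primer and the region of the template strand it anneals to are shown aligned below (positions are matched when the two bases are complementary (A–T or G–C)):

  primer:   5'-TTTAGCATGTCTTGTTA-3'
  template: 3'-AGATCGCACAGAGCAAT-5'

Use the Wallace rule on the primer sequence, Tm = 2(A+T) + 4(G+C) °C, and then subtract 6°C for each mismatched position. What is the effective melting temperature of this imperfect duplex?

26°C

Primer base counts: A=3, T=9, G=3, C=2 → A+T=12, G+C=5
Perfect-match Tm = 2(12) + 4(5) = 24 + 20 = 44°C
Mismatches (positions where the bases are not complementary): 3 (at positions 2, 7, 13)
Effective Tm = 44 − 3×6 = 44 − 18 = 26°C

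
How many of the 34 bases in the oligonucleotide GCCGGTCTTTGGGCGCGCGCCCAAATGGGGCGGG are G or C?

26

Scanning the sequence gives T=5, C=10, A=3, G=16.
G+C = 16 + 10 = 26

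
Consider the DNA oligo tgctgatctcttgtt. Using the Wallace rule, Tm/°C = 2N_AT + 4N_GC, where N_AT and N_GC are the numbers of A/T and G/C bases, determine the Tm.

42°C

A=1, T=8, C=3, G=3
So N_AT = 9 and N_GC = 6.
Tm = 2×9 + 4×6 = 42°C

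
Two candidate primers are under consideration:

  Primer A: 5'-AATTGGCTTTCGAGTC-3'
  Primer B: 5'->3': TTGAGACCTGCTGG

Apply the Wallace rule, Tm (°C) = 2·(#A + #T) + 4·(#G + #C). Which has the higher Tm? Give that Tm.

Primer A, 46°C

Primer A: A+T=9, G+C=7 → Tm = 2(9)+4(7) = 46°C
Primer B: A+T=6, G+C=8 → Tm = 2(6)+4(8) = 44°C
46°C vs 44°C → primer A is higher.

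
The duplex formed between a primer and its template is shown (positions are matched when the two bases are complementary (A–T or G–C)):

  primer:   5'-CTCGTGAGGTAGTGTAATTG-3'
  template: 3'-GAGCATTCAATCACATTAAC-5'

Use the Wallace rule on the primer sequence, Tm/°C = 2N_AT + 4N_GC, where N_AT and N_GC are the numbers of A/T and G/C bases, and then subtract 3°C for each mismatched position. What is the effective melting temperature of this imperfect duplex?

52°C

Primer base counts: A=4, T=7, G=7, C=2 → A+T=11, G+C=9
Perfect-match Tm = 2(11) + 4(9) = 22 + 36 = 58°C
Mismatches (positions where the bases are not complementary): 2 (at positions 6, 9)
Effective Tm = 58 − 2×3 = 58 − 6 = 52°C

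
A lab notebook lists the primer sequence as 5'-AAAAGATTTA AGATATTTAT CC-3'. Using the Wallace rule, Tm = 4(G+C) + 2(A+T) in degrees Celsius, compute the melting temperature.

52°C

Base counts: C=2, A=10, G=2, T=8
A+T = 18, G+C = 4
Tm = 2×18 + 4×4 = 52°C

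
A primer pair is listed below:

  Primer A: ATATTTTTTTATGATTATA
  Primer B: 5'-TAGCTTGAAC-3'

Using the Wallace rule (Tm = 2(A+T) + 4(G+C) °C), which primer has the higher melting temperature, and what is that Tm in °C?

Primer A: A+T=18, G+C=1 → Tm = 2(18)+4(1) = 40°C
Primer B: A+T=6, G+C=4 → Tm = 2(6)+4(4) = 28°C
40°C vs 28°C → primer A is higher.

Primer A, 40°C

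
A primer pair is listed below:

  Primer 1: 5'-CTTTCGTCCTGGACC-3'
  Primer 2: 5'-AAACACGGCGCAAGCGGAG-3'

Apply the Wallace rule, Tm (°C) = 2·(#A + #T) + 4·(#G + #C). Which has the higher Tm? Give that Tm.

Primer 2, 62°C

Primer 1: A+T=6, G+C=9 → Tm = 2(6)+4(9) = 48°C
Primer 2: A+T=7, G+C=12 → Tm = 2(7)+4(12) = 62°C
48°C vs 62°C → primer 2 is higher.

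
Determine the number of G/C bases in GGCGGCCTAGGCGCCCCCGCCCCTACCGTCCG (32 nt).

T=3, A=2, C=17, G=10
Total G or C: 10 + 17 = 27

27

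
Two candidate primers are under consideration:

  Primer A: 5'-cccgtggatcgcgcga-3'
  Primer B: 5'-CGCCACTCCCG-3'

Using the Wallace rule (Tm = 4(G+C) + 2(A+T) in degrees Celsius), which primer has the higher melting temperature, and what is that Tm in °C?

Primer A: A+T=4, G+C=12 → Tm = 2(4)+4(12) = 56°C
Primer B: A+T=2, G+C=9 → Tm = 2(2)+4(9) = 40°C
56°C vs 40°C → primer A is higher.

Primer A, 56°C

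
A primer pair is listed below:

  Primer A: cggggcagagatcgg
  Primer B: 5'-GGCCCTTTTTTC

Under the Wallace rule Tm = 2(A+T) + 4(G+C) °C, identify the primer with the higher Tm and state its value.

Primer A, 52°C

Primer A: A+T=4, G+C=11 → Tm = 2(4)+4(11) = 52°C
Primer B: A+T=6, G+C=6 → Tm = 2(6)+4(6) = 36°C
52°C vs 36°C → primer A is higher.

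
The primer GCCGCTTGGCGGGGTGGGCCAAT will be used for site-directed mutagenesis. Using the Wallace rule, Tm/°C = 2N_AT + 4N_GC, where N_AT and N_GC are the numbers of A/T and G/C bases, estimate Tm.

Scanning the sequence gives A=2, C=6, G=11, T=4.
AT pairs contribute 6, GC pairs contribute 17.
Tm = 2×6 + 4×17 = 80°C

80°C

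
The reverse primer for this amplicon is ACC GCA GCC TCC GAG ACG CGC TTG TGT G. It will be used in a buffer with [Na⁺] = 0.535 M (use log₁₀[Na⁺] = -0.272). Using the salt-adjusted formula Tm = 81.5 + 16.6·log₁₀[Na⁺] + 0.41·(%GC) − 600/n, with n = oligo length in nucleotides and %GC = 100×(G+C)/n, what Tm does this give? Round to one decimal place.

Length n = 28. C=10, G=9, T=5, A=4
G+C = 19, so %GC = 19/28 × 100 = 67.857%
Salt term: 16.6 × (-0.272) = -4.515
GC term: 0.41 × 67.857 = 27.821; length term: −600/28 = −21.429
Tm = 81.5 + (-4.515) + 27.821 − 21.429 = 83.377 → 83.4°C

83.4°C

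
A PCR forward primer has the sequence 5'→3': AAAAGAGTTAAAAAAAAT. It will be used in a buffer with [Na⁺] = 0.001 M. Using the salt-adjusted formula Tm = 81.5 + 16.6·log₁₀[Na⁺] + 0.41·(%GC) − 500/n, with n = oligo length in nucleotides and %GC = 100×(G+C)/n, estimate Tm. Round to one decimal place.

Length n = 18. Counting bases: C=0, G=2, A=13, T=3
G+C = 2, so %GC = 2/18 × 100 = 11.111%
Salt term: 16.6 × (-3) = -49.8
GC term: 0.41 × 11.111 = 4.556; length term: −500/18 = −27.778
Tm = 81.5 + (-49.8) + 4.556 − 27.778 = 8.478 → 8.5°C

8.5°C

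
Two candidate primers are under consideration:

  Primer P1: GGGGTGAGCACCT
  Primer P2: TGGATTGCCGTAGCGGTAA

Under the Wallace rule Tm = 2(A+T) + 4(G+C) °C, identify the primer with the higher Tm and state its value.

Primer P2, 58°C

Primer P1: A+T=4, G+C=9 → Tm = 2(4)+4(9) = 44°C
Primer P2: A+T=9, G+C=10 → Tm = 2(9)+4(10) = 58°C
44°C vs 58°C → primer P2 is higher.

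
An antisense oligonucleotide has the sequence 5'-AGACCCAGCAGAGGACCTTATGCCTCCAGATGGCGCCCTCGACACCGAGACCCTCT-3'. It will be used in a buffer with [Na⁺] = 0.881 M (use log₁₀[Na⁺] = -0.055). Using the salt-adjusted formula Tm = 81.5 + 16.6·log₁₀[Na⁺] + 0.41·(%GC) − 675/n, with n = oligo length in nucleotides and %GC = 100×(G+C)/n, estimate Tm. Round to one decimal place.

94.2°C

Length n = 56. G=13, C=22, T=8, A=13
G+C = 35, so %GC = 35/56 × 100 = 62.5%
Salt term: 16.6 × (-0.055) = -0.913
GC term: 0.41 × 62.5 = 25.625; length term: −675/56 = −12.054
Tm = 81.5 + (-0.913) + 25.625 − 12.054 = 94.158 → 94.2°C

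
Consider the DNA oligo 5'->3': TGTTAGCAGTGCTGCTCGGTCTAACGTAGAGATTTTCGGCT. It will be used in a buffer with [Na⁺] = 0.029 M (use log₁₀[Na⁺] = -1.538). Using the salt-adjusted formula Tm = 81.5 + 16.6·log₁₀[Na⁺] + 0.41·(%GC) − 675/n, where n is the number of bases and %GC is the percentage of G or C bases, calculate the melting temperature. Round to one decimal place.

Length n = 41. Scanning the sequence gives A=7, C=8, G=12, T=14.
G+C = 20, so %GC = 20/41 × 100 = 48.78%
Salt term: 16.6 × (-1.538) = -25.531
GC term: 0.41 × 48.78 = 20; length term: −675/41 = −16.463
Tm = 81.5 + (-25.531) + 20 − 16.463 = 59.506 → 59.5°C

59.5°C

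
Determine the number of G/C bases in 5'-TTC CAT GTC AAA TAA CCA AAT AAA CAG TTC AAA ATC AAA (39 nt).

Scanning the sequence gives G=2, T=9, A=20, C=8.
G+C = 2 + 8 = 10

10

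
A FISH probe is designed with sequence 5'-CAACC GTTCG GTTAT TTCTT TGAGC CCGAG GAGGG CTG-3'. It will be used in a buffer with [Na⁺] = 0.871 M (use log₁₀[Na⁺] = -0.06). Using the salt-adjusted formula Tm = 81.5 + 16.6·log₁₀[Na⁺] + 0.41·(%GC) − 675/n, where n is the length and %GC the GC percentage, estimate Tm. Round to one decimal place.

85.4°C

Length n = 38. Base counts: T=11, A=6, G=12, C=9
G+C = 21, so %GC = 21/38 × 100 = 55.263%
Salt term: 16.6 × (-0.06) = -0.996
GC term: 0.41 × 55.263 = 22.658; length term: −675/38 = −17.763
Tm = 81.5 + (-0.996) + 22.658 − 17.763 = 85.399 → 85.4°C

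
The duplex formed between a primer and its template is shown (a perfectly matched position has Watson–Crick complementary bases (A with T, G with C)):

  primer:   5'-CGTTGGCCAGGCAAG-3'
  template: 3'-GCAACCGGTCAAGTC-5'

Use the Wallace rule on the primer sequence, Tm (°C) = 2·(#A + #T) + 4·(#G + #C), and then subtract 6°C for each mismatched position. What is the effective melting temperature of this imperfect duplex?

32°C

Primer base counts: A=3, T=2, G=6, C=4 → A+T=5, G+C=10
Perfect-match Tm = 2(5) + 4(10) = 10 + 40 = 50°C
Mismatches (positions where the bases are not complementary): 3 (at positions 11, 12, 13)
Effective Tm = 50 − 3×6 = 50 − 18 = 32°C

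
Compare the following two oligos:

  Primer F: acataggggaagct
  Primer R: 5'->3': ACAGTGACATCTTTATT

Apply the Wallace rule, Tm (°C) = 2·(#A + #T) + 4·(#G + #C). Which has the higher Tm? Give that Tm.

Primer R, 44°C

Primer F: A+T=7, G+C=7 → Tm = 2(7)+4(7) = 42°C
Primer R: A+T=12, G+C=5 → Tm = 2(12)+4(5) = 44°C
42°C vs 44°C → primer R is higher.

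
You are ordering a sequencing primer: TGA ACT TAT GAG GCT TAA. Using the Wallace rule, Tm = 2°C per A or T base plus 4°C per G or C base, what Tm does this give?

48°C

Base counts: A=6, T=6, G=4, C=2
AT pairs contribute 12, GC pairs contribute 6.
Tm = 2×12 + 4×6 = 48°C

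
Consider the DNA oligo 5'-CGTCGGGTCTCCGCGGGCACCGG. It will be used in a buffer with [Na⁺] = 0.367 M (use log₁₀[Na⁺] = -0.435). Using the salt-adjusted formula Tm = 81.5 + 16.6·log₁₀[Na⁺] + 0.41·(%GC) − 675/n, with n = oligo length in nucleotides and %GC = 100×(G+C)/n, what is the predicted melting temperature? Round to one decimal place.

78.8°C

Length n = 23. T=3, A=1, G=10, C=9
G+C = 19, so %GC = 19/23 × 100 = 82.609%
Salt term: 16.6 × (-0.435) = -7.221
GC term: 0.41 × 82.609 = 33.87; length term: −675/23 = −29.348
Tm = 81.5 + (-7.221) + 33.87 − 29.348 = 78.801 → 78.8°C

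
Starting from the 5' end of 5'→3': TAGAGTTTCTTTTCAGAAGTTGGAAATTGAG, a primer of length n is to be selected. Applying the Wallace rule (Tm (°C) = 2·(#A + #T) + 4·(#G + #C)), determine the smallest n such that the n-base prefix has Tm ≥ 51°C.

First 19 bases: TAGAGTTTCTTTTCAGAAG → Tm = 50°C (< 51°C)
First 20 bases: TAGAGTTTCTTTTCAGAAGT → Tm = 52°C (≥ 51°C)
Each additional base adds 2°C (A/T) or 4°C (G/C), so Tm is non-decreasing in n; n = 20 is the first length to reach 51°C.

n = 20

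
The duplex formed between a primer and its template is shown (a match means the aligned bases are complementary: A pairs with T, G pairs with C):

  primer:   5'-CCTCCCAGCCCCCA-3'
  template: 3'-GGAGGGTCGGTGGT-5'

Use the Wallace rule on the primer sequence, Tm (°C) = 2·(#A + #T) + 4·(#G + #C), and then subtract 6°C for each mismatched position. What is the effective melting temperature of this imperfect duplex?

Primer base counts: A=2, T=1, G=1, C=10 → A+T=3, G+C=11
Perfect-match Tm = 2(3) + 4(11) = 6 + 44 = 50°C
Mismatches (positions where the bases are not complementary): 1 (at position 11)
Effective Tm = 50 − 1×6 = 50 − 6 = 44°C

44°C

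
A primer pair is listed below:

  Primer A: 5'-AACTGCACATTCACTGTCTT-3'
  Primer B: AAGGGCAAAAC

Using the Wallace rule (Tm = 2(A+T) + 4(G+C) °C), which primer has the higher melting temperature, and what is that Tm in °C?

Primer A: A+T=12, G+C=8 → Tm = 2(12)+4(8) = 56°C
Primer B: A+T=6, G+C=5 → Tm = 2(6)+4(5) = 32°C
56°C vs 32°C → primer A is higher.

Primer A, 56°C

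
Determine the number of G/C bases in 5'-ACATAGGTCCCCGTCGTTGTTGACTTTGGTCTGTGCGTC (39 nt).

C=10, A=4, T=14, G=11
G+C = 11 + 10 = 21

21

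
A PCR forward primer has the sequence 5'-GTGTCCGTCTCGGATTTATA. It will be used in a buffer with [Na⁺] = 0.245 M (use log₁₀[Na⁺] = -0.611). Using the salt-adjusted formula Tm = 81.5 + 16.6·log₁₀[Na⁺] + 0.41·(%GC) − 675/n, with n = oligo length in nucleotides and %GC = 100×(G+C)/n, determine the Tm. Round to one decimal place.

56.1°C

Length n = 20. A=3, G=5, C=4, T=8
G+C = 9, so %GC = 9/20 × 100 = 45%
Salt term: 16.6 × (-0.611) = -10.143
GC term: 0.41 × 45 = 18.45; length term: −675/20 = −33.75
Tm = 81.5 + (-10.143) + 18.45 − 33.75 = 56.057 → 56.1°C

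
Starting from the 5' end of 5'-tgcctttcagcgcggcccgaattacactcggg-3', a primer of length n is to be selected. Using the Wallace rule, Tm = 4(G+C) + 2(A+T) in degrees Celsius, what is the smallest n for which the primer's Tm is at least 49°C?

n = 15

First 14 bases: TGCCTTTCAGCGCG → Tm = 46°C (< 49°C)
First 15 bases: TGCCTTTCAGCGCGG → Tm = 50°C (≥ 49°C)
Each additional base adds 2°C (A/T) or 4°C (G/C), so Tm is non-decreasing in n; n = 15 is the first length to reach 49°C.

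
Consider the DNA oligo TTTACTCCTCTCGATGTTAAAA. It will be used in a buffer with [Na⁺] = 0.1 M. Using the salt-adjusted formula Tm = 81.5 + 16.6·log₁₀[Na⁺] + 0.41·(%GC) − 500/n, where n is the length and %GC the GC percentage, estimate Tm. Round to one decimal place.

Length n = 22. Scanning the sequence gives A=6, T=9, C=5, G=2.
G+C = 7, so %GC = 7/22 × 100 = 31.818%
Salt term: 16.6 × (-1) = -16.6
GC term: 0.41 × 31.818 = 13.045; length term: −500/22 = −22.727
Tm = 81.5 + (-16.6) + 13.045 − 22.727 = 55.218 → 55.2°C

55.2°C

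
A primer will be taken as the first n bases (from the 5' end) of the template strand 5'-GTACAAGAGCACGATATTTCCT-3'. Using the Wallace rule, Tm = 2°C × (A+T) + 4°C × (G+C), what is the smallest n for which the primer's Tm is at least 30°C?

n = 10

First 9 bases: GTACAAGAG → Tm = 26°C (< 30°C)
First 10 bases: GTACAAGAGC → Tm = 30°C (≥ 30°C)
Each additional base adds 2°C (A/T) or 4°C (G/C), so Tm is non-decreasing in n; n = 10 is the first length to reach 30°C.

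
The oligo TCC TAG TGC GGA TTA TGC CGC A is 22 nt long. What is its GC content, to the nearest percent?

C=6, G=6, T=6, A=4
G+C = 6 + 6 = 12 out of 22 bases
%GC = 12/22 × 100 = 54.55% ≈ 55%

55%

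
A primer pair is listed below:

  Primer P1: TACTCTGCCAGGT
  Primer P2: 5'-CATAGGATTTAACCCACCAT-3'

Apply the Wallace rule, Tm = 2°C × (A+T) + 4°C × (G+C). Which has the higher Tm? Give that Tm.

Primer P2, 56°C

Primer P1: A+T=6, G+C=7 → Tm = 2(6)+4(7) = 40°C
Primer P2: A+T=12, G+C=8 → Tm = 2(12)+4(8) = 56°C
40°C vs 56°C → primer P2 is higher.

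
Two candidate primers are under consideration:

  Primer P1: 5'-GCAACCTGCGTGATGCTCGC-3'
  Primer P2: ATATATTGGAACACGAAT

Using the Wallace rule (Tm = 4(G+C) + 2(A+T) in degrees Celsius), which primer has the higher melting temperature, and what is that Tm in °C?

Primer P1: A+T=7, G+C=13 → Tm = 2(7)+4(13) = 66°C
Primer P2: A+T=13, G+C=5 → Tm = 2(13)+4(5) = 46°C
66°C vs 46°C → primer P1 is higher.

Primer P1, 66°C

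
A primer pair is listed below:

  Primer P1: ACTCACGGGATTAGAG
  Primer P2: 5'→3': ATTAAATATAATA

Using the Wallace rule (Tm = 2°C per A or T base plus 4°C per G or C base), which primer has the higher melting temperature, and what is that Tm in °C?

Primer P1, 48°C

Primer P1: A+T=8, G+C=8 → Tm = 2(8)+4(8) = 48°C
Primer P2: A+T=13, G+C=0 → Tm = 2(13)+4(0) = 26°C
48°C vs 26°C → primer P1 is higher.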